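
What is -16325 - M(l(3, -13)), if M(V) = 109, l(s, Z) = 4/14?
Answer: -16434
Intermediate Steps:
l(s, Z) = 2/7 (l(s, Z) = 4*(1/14) = 2/7)
-16325 - M(l(3, -13)) = -16325 - 1*109 = -16325 - 109 = -16434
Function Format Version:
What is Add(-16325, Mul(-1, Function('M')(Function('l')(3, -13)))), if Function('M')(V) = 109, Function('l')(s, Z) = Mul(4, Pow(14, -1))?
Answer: -16434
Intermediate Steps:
Function('l')(s, Z) = Rational(2, 7) (Function('l')(s, Z) = Mul(4, Rational(1, 14)) = Rational(2, 7))
Add(-16325, Mul(-1, Function('M')(Function('l')(3, -13)))) = Add(-16325, Mul(-1, 109)) = Add(-16325, -109) = -16434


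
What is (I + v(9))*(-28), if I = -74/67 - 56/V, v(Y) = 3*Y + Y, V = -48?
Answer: -202958/201 ≈ -1009.7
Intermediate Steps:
v(Y) = 4*Y
I = 25/402 (I = -74/67 - 56/(-48) = -74*1/67 - 56*(-1/48) = -74/67 + 7/6 = 25/402 ≈ 0.062189)
(I + v(9))*(-28) = (25/402 + 4*9)*(-28) = (25/402 + 36)*(-28) = (14497/402)*(-28) = -202958/201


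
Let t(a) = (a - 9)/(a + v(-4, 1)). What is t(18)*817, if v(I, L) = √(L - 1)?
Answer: 817/2 ≈ 408.50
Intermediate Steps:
v(I, L) = √(-1 + L)
t(a) = (-9 + a)/a (t(a) = (a - 9)/(a + √(-1 + 1)) = (-9 + a)/(a + √0) = (-9 + a)/(a + 0) = (-9 + a)/a)
t(18)*817 = ((-9 + 18)/18)*817 = ((1/18)*9)*817 = (½)*817 = 817/2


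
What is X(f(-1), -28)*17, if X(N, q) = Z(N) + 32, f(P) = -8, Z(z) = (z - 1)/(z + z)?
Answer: 8857/16 ≈ 553.56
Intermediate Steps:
Z(z) = (-1 + z)/(2*z) (Z(z) = (-1 + z)/((2*z)) = (-1 + z)*(1/(2*z)) = (-1 + z)/(2*z))
X(N, q) = 32 + (-1 + N)/(2*N) (X(N, q) = (-1 + N)/(2*N) + 32 = 32 + (-1 + N)/(2*N))
X(f(-1), -28)*17 = ((½)*(-1 + 65*(-8))/(-8))*17 = ((½)*(-⅛)*(-1 - 520))*17 = ((½)*(-⅛)*(-521))*17 = (521/16)*17 = 8857/16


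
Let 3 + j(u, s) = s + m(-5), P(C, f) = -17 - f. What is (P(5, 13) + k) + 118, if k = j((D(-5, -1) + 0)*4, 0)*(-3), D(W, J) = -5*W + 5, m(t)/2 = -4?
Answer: 121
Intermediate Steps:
m(t) = -8 (m(t) = 2*(-4) = -8)
D(W, J) = 5 - 5*W
j(u, s) = -11 + s (j(u, s) = -3 + (s - 8) = -3 + (-8 + s) = -11 + s)
k = 33 (k = (-11 + 0)*(-3) = -11*(-3) = 33)
(P(5, 13) + k) + 118 = ((-17 - 1*13) + 33) + 118 = ((-17 - 13) + 33) + 118 = (-30 + 33) + 118 = 3 + 118 = 121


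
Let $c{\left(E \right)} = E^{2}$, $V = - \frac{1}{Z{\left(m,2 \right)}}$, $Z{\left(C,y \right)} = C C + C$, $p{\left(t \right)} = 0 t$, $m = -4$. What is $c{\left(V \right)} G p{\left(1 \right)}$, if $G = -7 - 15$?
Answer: $0$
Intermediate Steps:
$p{\left(t \right)} = 0$
$Z{\left(C,y \right)} = C + C^{2}$ ($Z{\left(C,y \right)} = C^{2} + C = C + C^{2}$)
$V = - \frac{1}{12}$ ($V = - \frac{1}{\left(-4\right) \left(1 - 4\right)} = - \frac{1}{\left(-4\right) \left(-3\right)} = - \frac{1}{12} \approx -0.083333$)
$G = -22$ ($G = -7 - 15 = -22$)
$c{\left(V \right)} G p{\left(1 \right)} = \left(- \frac{1}{12}\right)^{2} \left(-22\right) 0 = \frac{1}{144} \left(-22\right) 0 = \left(- \frac{11}{72}\right) 0 = 0$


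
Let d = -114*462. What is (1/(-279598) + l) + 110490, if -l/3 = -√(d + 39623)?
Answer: 30892783019/279598 + 3*I*√13045 ≈ 1.1049e+5 + 342.64*I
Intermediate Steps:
d = -52668
l = 3*I*√13045 (l = -(-3)*√(-52668 + 39623) = -(-3)*√(-13045) = -(-3)*I*√13045 = 3*I*√13045 ≈ 342.64*I)
(1/(-279598) + l) + 110490 = (1/(-279598) + 3*I*√13045) + 110490 = (-1/279598 + 3*I*√13045) + 110490 = 30892783019/279598 + 3*I*√13045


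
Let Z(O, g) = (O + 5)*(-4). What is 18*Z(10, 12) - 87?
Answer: -1167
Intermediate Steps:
Z(O, g) = -20 - 4*O (Z(O, g) = (5 + O)*(-4) = -20 - 4*O)
18*Z(10, 12) - 87 = 18*(-20 - 4*10) - 87 = 18*(-20 - 40) - 87 = 18*(-60) - 87 = -1080 - 87 = -1167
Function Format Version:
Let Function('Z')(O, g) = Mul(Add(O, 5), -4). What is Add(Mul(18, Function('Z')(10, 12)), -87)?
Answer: -1167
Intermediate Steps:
Function('Z')(O, g) = Add(-20, Mul(-4, O)) (Function('Z')(O, g) = Mul(Add(5, O), -4) = Add(-20, Mul(-4, O)))
Add(Mul(18, Function('Z')(10, 12)), -87) = Add(Mul(18, Add(-20, Mul(-4, 10))), -87) = Add(Mul(18, Add(-20, -40)), -87) = Add(Mul(18, -60), -87) = Add(-1080, -87) = -1167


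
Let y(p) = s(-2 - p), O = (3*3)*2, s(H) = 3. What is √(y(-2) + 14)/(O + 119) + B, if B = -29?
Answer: -29 + √17/137 ≈ -28.970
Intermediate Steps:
O = 18 (O = 9*2 = 18)
y(p) = 3
√(y(-2) + 14)/(O + 119) + B = √(3 + 14)/(18 + 119) - 29 = √17/137 - 29 = -29 + √17/137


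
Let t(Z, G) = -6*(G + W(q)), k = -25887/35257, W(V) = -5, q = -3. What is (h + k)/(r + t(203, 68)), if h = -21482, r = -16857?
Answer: 757416761/607654395 ≈ 1.2465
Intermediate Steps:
k = -25887/35257 (k = -25887*1/35257 = -25887/35257 ≈ -0.73424)
t(Z, G) = 30 - 6*G (t(Z, G) = -6*(G - 5) = -6*(-5 + G) = 30 - 6*G)
(h + k)/(r + t(203, 68)) = (-21482 - 25887/35257)/(-16857 + (30 - 6*68)) = -757416761/(35257*(-16857 + (30 - 408))) = -757416761/(35257*(-16857 - 378)) = -757416761/35257/(-17235) = -757416761/35257*(-1/17235) = 757416761/607654395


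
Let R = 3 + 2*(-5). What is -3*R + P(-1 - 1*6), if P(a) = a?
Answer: 14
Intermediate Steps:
R = -7 (R = 3 - 10 = -7)
-3*R + P(-1 - 1*6) = -3*(-7) + (-1 - 1*6) = 21 + (-1 - 6) = 21 - 7 = 14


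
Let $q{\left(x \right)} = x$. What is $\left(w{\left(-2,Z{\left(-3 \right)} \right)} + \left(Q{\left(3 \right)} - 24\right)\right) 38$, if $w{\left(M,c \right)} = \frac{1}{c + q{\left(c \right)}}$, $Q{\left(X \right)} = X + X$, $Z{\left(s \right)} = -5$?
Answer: $- \frac{3439}{5} \approx -687.8$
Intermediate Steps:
$Q{\left(X \right)} = 2 X$
$w{\left(M,c \right)} = \frac{1}{2 c}$ ($w{\left(M,c \right)} = \frac{1}{c + c} = \frac{1}{2 c}$)
$\left(w{\left(-2,Z{\left(-3 \right)} \right)} + \left(Q{\left(3 \right)} - 24\right)\right) 38 = \left(\frac{1}{2 \left(-5\right)} + \left(2 \cdot 3 - 24\right)\right) 38 = \left(\frac{1}{2} \left(- \frac{1}{5}\right) + \left(6 - 24\right)\right) 38 = \left(- \frac{1}{10} - 18\right) 38 = \left(- \frac{181}{10}\right) 38 = - \frac{3439}{5}$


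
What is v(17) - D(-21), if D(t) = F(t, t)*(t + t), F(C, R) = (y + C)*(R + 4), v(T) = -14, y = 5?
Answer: 11410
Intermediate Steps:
F(C, R) = (4 + R)*(5 + C) (F(C, R) = (5 + C)*(R + 4) = (5 + C)*(4 + R) = (4 + R)*(5 + C))
D(t) = 2*t*(20 + t² + 9*t) (D(t) = (20 + 4*t + 5*t + t*t)*(t + t) = (20 + 4*t + 5*t + t²)*(2*t) = (20 + t² + 9*t)*(2*t) = 2*t*(20 + t² + 9*t))
v(17) - D(-21) = -14 - 2*(-21)*(20 + (-21)² + 9*(-21)) = -14 - 2*(-21)*(20 + 441 - 189) = -14 - 2*(-21)*272 = -14 - 1*(-11424) = -14 + 11424 = 11410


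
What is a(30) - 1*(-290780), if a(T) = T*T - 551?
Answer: 291129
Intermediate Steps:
a(T) = -551 + T² (a(T) = T² - 551 = -551 + T²)
a(30) - 1*(-290780) = (-551 + 30²) - 1*(-290780) = (-551 + 900) + 290780 = 349 + 290780 = 291129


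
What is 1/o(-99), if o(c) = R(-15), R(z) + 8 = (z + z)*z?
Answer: 1/442 ≈ 0.0022624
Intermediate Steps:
R(z) = -8 + 2*z**2 (R(z) = -8 + (z + z)*z = -8 + (2*z)*z = -8 + 2*z**2)
o(c) = 442 (o(c) = -8 + 2*(-15)**2 = -8 + 2*225 = -8 + 450 = 442)
1/o(-99) = 1/442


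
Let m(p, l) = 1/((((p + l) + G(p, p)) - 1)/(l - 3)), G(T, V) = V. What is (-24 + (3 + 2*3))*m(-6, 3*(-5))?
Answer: -135/14 ≈ -9.6429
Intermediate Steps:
m(p, l) = (-3 + l)/(-1 + l + 2*p) (m(p, l) = 1/((((p + l) + p) - 1)/(l - 3)) = 1/((((l + p) + p) - 1)/(-3 + l)) = 1/(((l + 2*p) - 1)/(-3 + l)) = 1/((-1 + l + 2*p)/(-3 + l)) = (-3 + l)/(-1 + l + 2*p))
(-24 + (3 + 2*3))*m(-6, 3*(-5)) = (-24 + (3 + 2*3))*((-3 + 3*(-5))/(-1 + 3*(-5) + 2*(-6))) = (-24 + (3 + 6))*((-3 - 15)/(-1 - 15 - 12)) = (-24 + 9)*(-18/(-28)) = -(-15)*(-18)/28 = -15*9/14 = -135/14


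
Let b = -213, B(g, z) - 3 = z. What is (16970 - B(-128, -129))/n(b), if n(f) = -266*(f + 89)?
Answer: 2137/4123 ≈ 0.51831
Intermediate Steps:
B(g, z) = 3 + z
n(f) = -23674 - 266*f (n(f) = -266*(89 + f) = -23674 - 266*f)
(16970 - B(-128, -129))/n(b) = (16970 - (3 - 129))/(-23674 - 266*(-213)) = (16970 - 1*(-126))/(-23674 + 56658) = (16970 + 126)/32984 = 17096*(1/32984) = 2137/4123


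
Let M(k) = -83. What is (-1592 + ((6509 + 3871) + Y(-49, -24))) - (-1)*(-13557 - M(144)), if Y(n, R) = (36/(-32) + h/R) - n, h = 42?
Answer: -37119/8 ≈ -4639.9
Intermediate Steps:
Y(n, R) = -9/8 - n + 42/R (Y(n, R) = (36/(-32) + 42/R) - n = (36*(-1/32) + 42/R) - n = (-9/8 + 42/R) - n = -9/8 - n + 42/R)
(-1592 + ((6509 + 3871) + Y(-49, -24))) - (-1)*(-13557 - M(144)) = (-1592 + ((6509 + 3871) + (-9/8 - 1*(-49) + 42/(-24)))) - (-1)*(-13557 - 1*(-83)) = (-1592 + (10380 + (-9/8 + 49 + 42*(-1/24)))) - (-1)*(-13557 + 83) = (-1592 + (10380 + (-9/8 + 49 - 7/4))) - (-1)*(-13474) = (-1592 + (10380 + 369/8)) - 1*13474 = (-1592 + 83409/8) - 13474 = 70673/8 - 13474 = -37119/8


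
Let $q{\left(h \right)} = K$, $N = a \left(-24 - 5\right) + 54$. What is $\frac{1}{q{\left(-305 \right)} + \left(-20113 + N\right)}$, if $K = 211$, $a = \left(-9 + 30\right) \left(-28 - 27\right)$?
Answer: $\frac{1}{13647} \approx 7.3276 \cdot 10^{-5}$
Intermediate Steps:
$a = -1155$ ($a = 21 \left(-55\right) = -1155$)
$N = 33549$ ($N = - 1155 \left(-24 - 5\right) + 54 = \left(-1155\right) \left(-29\right) + 54 = 33495 + 54 = 33549$)
$q{\left(h \right)} = 211$
$\frac{1}{q{\left(-305 \right)} + \left(-20113 + N\right)} = \frac{1}{211 + \left(-20113 + 33549\right)} = \frac{1}{211 + 13436} = \frac{1}{13647}$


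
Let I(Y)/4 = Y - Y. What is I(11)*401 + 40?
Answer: 40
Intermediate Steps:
I(Y) = 0 (I(Y) = 4*(Y - Y) = 4*0 = 0)
I(11)*401 + 40 = 0*401 + 40 = 0 + 40 = 40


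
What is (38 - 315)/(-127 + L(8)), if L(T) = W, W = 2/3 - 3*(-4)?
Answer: 831/343 ≈ 2.4227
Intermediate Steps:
W = 38/3 (W = 2*(⅓) + 12 = ⅔ + 12 = 38/3 ≈ 12.667)
L(T) = 38/3
(38 - 315)/(-127 + L(8)) = (38 - 315)/(-127 + 38/3) = -277/(-343/3) = -277*(-3/343) = 831/343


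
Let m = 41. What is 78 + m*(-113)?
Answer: -4555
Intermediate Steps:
78 + m*(-113) = 78 + 41*(-113) = 78 - 4633 = -4555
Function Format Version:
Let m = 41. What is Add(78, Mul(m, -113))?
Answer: -4555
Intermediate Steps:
Add(78, Mul(m, -113)) = Add(78, Mul(41, -113)) = Add(78, -4633) = -4555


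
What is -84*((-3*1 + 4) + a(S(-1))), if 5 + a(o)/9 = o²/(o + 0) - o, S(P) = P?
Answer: 3696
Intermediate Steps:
a(o) = -45 (a(o) = -45 + 9*(o²/(o + 0) - o) = -45 + 9*(o²/o - o) = -45 + 9*(o - o) = -45 + 9*0 = -45 + 0 = -45)
-84*((-3*1 + 4) + a(S(-1))) = -84*((-3*1 + 4) - 45) = -84*((-3 + 4) - 45) = -84*(1 - 45) = -84*(-44) = 3696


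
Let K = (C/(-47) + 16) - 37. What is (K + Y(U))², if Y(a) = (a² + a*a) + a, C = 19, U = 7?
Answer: 15437041/2209 ≈ 6988.3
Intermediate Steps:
K = -1006/47 (K = (19/(-47) + 16) - 37 = (19*(-1/47) + 16) - 37 = (-19/47 + 16) - 37 = 733/47 - 37 = -1006/47 ≈ -21.404)
Y(a) = a + 2*a² (Y(a) = (a² + a²) + a = 2*a² + a = a + 2*a²)
(K + Y(U))² = (-1006/47 + 7*(1 + 2*7))² = (-1006/47 + 7*(1 + 14))² = (-1006/47 + 7*15)² = (-1006/47 + 105)² = (3929/47)² = 15437041/2209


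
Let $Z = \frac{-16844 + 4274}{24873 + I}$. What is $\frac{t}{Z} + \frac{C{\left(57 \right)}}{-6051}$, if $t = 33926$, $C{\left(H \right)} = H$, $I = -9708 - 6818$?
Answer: $- \frac{285587474152}{12676845} \approx -22528.0$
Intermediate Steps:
$I = -16526$ ($I = -9708 - 6818 = -16526$)
$Z = - \frac{12570}{8347}$ ($Z = \frac{-16844 + 4274}{24873 - 16526} = - \frac{12570}{8347} \approx -1.5059$)
$\frac{t}{Z} + \frac{C{\left(57 \right)}}{-6051} = \frac{33926}{- \frac{12570}{8347}} + \frac{57}{-6051} = 33926 \left(- \frac{8347}{12570}\right) + 57 \left(- \frac{1}{6051}\right) = - \frac{141590161}{6285} - \frac{19}{2017} = - \frac{285587474152}{12676845}$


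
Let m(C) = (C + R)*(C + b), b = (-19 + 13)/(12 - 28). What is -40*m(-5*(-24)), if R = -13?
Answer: -515205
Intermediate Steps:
b = 3/8 (b = -6/(-16) = -6*(-1/16) = 3/8 ≈ 0.37500)
m(C) = (-13 + C)*(3/8 + C) (m(C) = (C - 13)*(C + 3/8) = (-13 + C)*(3/8 + C))
-40*m(-5*(-24)) = -40*(-39/8 + (-5*(-24))² - (-505)*(-24)/8) = -40*(-39/8 + 120² - 101/8*120) = -40*(-39/8 + 14400 - 1515) = -40*103041/8 = -515205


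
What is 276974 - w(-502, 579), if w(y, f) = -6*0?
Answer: 276974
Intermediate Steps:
w(y, f) = 0
276974 - w(-502, 579) = 276974 - 1*0 = 276974 + 0 = 276974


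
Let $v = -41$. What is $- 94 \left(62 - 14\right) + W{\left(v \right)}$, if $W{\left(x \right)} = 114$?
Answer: $-4398$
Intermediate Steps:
$- 94 \left(62 - 14\right) + W{\left(v \right)} = - 94 \left(62 - 14\right) + 114 = \left(-94\right) 48 + 114 = -4512 + 114 = -4398$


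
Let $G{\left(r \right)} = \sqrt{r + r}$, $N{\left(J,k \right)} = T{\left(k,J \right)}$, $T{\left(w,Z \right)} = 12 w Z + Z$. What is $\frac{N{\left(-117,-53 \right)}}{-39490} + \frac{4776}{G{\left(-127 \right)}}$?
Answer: $- \frac{14859}{7898} - \frac{2388 i \sqrt{254}}{127} \approx -1.8814 - 299.67 i$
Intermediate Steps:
$T{\left(w,Z \right)} = Z + 12 Z w$ ($T{\left(w,Z \right)} = 12 Z w + Z = Z + 12 Z w$)
$N{\left(J,k \right)} = J \left(1 + 12 k\right)$
$G{\left(r \right)} = \sqrt{2} \sqrt{r}$ ($G{\left(r \right)} = \sqrt{2 r} = \sqrt{2} \sqrt{r}$)
$\frac{N{\left(-117,-53 \right)}}{-39490} + \frac{4776}{G{\left(-127 \right)}} = \frac{\left(-117\right) \left(1 + 12 \left(-53\right)\right)}{-39490} + \frac{4776}{\sqrt{2} \sqrt{-127}} = - 117 \left(1 - 636\right) \left(- \frac{1}{39490}\right) + \frac{4776}{\sqrt{2} i \sqrt{127}} = \left(-117\right) \left(-635\right) \left(- \frac{1}{39490}\right) + \frac{4776}{i \sqrt{254}} = 74295 \left(- \frac{1}{39490}\right) + 4776 \left(- \frac{i \sqrt{254}}{254}\right) = - \frac{14859}{7898} - \frac{2388 i \sqrt{254}}{127}$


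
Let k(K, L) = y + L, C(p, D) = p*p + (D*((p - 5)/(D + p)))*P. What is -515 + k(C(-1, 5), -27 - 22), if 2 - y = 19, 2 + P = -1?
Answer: -581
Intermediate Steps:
P = -3 (P = -2 - 1 = -3)
y = -17 (y = 2 - 1*19 = 2 - 19 = -17)
C(p, D) = p**2 - 3*D*(-5 + p)/(D + p) (C(p, D) = p*p + (D*((p - 5)/(D + p)))*(-3) = p**2 + (D*((-5 + p)/(D + p)))*(-3) = p**2 + (D*(-5 + p)/(D + p))*(-3) = p**2 - 3*D*(-5 + p)/(D + p))
k(K, L) = -17 + L
-515 + k(C(-1, 5), -27 - 22) = -515 + (-17 + (-27 - 22)) = -515 + (-17 - 49) = -515 - 66 = -581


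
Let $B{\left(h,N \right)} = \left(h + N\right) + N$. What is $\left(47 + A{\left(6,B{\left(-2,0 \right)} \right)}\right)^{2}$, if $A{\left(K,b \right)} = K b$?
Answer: $1225$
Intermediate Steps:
$B{\left(h,N \right)} = h + 2 N$ ($B{\left(h,N \right)} = \left(N + h\right) + N = h + 2 N$)
$\left(47 + A{\left(6,B{\left(-2,0 \right)} \right)}\right)^{2} = \left(47 + 6 \left(-2 + 2 \cdot 0\right)\right)^{2} = \left(47 + 6 \left(-2 + 0\right)\right)^{2} = \left(47 + 6 \left(-2\right)\right)^{2} = \left(47 - 12\right)^{2} = 35^{2} = 1225$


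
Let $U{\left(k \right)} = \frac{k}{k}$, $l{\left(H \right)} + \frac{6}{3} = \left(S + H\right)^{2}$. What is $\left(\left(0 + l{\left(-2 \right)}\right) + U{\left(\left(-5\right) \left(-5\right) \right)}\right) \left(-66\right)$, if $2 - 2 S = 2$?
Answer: $-198$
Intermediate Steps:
$S = 0$ ($S = 1 - 1 = 0$)
$l{\left(H \right)} = -2 + H^{2}$ ($l{\left(H \right)} = -2 + \left(0 + H\right)^{2} = -2 + H^{2}$)
$U{\left(k \right)} = 1$
$\left(\left(0 + l{\left(-2 \right)}\right) + U{\left(\left(-5\right) \left(-5\right) \right)}\right) \left(-66\right) = \left(\left(0 - \left(2 - \left(-2\right)^{2}\right)\right) + 1\right) \left(-66\right) = \left(\left(0 + \left(-2 + 4\right)\right) + 1\right) \left(-66\right) = \left(\left(0 + 2\right) + 1\right) \left(-66\right) = \left(2 + 1\right) \left(-66\right) = 3 \left(-66\right) = -198$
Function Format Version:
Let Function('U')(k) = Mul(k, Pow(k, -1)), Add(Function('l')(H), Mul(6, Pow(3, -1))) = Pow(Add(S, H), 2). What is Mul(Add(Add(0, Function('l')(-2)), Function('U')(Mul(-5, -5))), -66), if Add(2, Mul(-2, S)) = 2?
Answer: -198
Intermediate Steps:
S = 0 (S = Add(1, Mul(Rational(-1, 2), 2)) = Add(1, -1) = 0)
Function('l')(H) = Add(-2, Pow(H, 2)) (Function('l')(H) = Add(-2, Pow(Add(0, H), 2)) = Add(-2, Pow(H, 2)))
Function('U')(k) = 1
Mul(Add(Add(0, Function('l')(-2)), Function('U')(Mul(-5, -5))), -66) = Mul(Add(Add(0, Add(-2, Pow(-2, 2))), 1), -66) = Mul(Add(Add(0, Add(-2, 4)), 1), -66) = Mul(Add(Add(0, 2), 1), -66) = Mul(Add(2, 1), -66) = Mul(3, -66) = -198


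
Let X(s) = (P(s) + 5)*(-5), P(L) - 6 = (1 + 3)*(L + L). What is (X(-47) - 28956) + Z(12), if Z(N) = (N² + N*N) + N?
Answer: -26831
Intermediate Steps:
Z(N) = N + 2*N² (Z(N) = (N² + N²) + N = 2*N² + N = N + 2*N²)
P(L) = 6 + 8*L (P(L) = 6 + (1 + 3)*(L + L) = 6 + 4*(2*L) = 6 + 8*L)
X(s) = -55 - 40*s (X(s) = ((6 + 8*s) + 5)*(-5) = (11 + 8*s)*(-5) = -55 - 40*s)
(X(-47) - 28956) + Z(12) = ((-55 - 40*(-47)) - 28956) + 12*(1 + 2*12) = ((-55 + 1880) - 28956) + 12*(1 + 24) = (1825 - 28956) + 12*25 = -27131 + 300 = -26831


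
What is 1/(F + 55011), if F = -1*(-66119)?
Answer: 1/121130 ≈ 8.2556e-6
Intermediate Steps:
F = 66119
1/(F + 55011) = 1/(66119 + 55011) = 1/121130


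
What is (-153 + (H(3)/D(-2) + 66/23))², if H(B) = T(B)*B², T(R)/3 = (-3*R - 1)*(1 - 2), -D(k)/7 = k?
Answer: 443776356/25921 ≈ 17120.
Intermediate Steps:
D(k) = -7*k
T(R) = 3 + 9*R (T(R) = 3*((-3*R - 1)*(1 - 2)) = 3*((-1 - 3*R)*(-1)) = 3*(1 + 3*R) = 3 + 9*R)
H(B) = B²*(3 + 9*B) (H(B) = (3 + 9*B)*B² = B²*(3 + 9*B))
(-153 + (H(3)/D(-2) + 66/23))² = (-153 + ((3²*(3 + 9*3))/((-7*(-2))) + 66/23))² = (-153 + ((9*(3 + 27))/14 + 66*(1/23)))² = (-153 + ((9*30)*(1/14) + 66/23))² = (-153 + (270*(1/14) + 66/23))² = (-153 + (135/7 + 66/23))² = (-153 + 3567/161)² = (-21066/161)² = 443776356/25921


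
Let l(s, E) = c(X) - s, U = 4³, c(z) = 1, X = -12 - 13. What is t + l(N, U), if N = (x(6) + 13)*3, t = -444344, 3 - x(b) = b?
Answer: -444373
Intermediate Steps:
X = -25
x(b) = 3 - b
U = 64
N = 30 (N = ((3 - 1*6) + 13)*3 = ((3 - 6) + 13)*3 = (-3 + 13)*3 = 10*3 = 30)
l(s, E) = 1 - s
t + l(N, U) = -444344 + (1 - 1*30) = -444344 + (1 - 30) = -444344 - 29 = -444373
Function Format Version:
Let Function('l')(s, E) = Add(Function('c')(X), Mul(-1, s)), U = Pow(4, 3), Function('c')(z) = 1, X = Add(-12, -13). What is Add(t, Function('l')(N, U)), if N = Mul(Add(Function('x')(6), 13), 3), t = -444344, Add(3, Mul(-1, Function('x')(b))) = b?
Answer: -444373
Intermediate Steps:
X = -25
Function('x')(b) = Add(3, Mul(-1, b))
U = 64
N = 30 (N = Mul(Add(Add(3, Mul(-1, 6)), 13), 3) = Mul(Add(Add(3, -6), 13), 3) = Mul(Add(-3, 13), 3) = Mul(10, 3) = 30)
Function('l')(s, E) = Add(1, Mul(-1, s))
Add(t, Function('l')(N, U)) = Add(-444344, Add(1, Mul(-1, 30))) = Add(-444344, Add(1, -30)) = Add(-444344, -29) = -444373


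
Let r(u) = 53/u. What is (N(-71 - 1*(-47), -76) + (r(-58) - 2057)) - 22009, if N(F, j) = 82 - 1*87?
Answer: -1396171/58 ≈ -24072.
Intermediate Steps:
N(F, j) = -5 (N(F, j) = 82 - 87 = -5)
(N(-71 - 1*(-47), -76) + (r(-58) - 2057)) - 22009 = (-5 + (53/(-58) - 2057)) - 22009 = (-5 + (53*(-1/58) - 2057)) - 22009 = (-5 + (-53/58 - 2057)) - 22009 = (-5 - 119359/58) - 22009 = -119649/58 - 22009 = -1396171/58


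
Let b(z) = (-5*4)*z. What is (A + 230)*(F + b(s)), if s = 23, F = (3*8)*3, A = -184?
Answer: -17848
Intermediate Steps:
F = 72 (F = 24*3 = 72)
b(z) = -20*z
(A + 230)*(F + b(s)) = (-184 + 230)*(72 - 20*23) = 46*(72 - 460) = 46*(-388) = -17848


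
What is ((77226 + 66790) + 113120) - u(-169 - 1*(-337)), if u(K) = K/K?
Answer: 257135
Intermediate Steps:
u(K) = 1
((77226 + 66790) + 113120) - u(-169 - 1*(-337)) = ((77226 + 66790) + 113120) - 1*1 = (144016 + 113120) - 1 = 257136 - 1 = 257135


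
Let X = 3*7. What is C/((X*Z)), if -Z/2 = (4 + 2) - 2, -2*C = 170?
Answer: 85/168 ≈ 0.50595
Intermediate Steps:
C = -85 (C = -½*170 = -85)
Z = -8 (Z = -2*((4 + 2) - 2) = -2*(6 - 2) = -2*4 = -8)
X = 21
C/((X*Z)) = -85/(21*(-8)) = -85/(-168) = -85*(-1/168) = 85/168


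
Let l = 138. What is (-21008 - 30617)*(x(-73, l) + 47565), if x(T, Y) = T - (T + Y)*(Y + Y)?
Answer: -1525622000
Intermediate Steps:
x(T, Y) = T - 2*Y*(T + Y) (x(T, Y) = T - (T + Y)*2*Y = T - 2*Y*(T + Y))
(-21008 - 30617)*(x(-73, l) + 47565) = (-21008 - 30617)*((-73 - 2*138² - 2*(-73)*138) + 47565) = -51625*((-73 - 2*19044 + 20148) + 47565) = -51625*((-73 - 38088 + 20148) + 47565) = -51625*(-18013 + 47565) = -51625*29552 = -1525622000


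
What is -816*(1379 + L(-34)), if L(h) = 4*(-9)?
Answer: -1095888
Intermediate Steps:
L(h) = -36
-816*(1379 + L(-34)) = -816*(1379 - 36) = -816*1343 = -1095888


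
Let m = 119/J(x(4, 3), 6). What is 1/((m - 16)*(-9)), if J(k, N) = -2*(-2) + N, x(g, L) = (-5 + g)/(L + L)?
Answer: 10/369 ≈ 0.027100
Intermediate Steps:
x(g, L) = (-5 + g)/(2*L) (x(g, L) = (-5 + g)/((2*L)) = (-5 + g)*(1/(2*L)) = (-5 + g)/(2*L))
J(k, N) = 4 + N
m = 119/10 (m = 119/(4 + 6) = 119/10 ≈ 11.900)
1/((m - 16)*(-9)) = 1/((119/10 - 16)*(-9)) = 1/(-41/10*(-9)) = 1/(369/10) = 10/369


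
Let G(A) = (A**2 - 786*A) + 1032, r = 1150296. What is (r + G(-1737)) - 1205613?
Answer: 4328166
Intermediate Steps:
G(A) = 1032 + A**2 - 786*A
(r + G(-1737)) - 1205613 = (1150296 + (1032 + (-1737)**2 - 786*(-1737))) - 1205613 = (1150296 + (1032 + 3017169 + 1365282)) - 1205613 = (1150296 + 4383483) - 1205613 = 5533779 - 1205613 = 4328166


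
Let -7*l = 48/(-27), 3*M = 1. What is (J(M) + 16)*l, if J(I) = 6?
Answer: 352/63 ≈ 5.5873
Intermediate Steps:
M = 1/3 (M = (1/3)*1 = 1/3 ≈ 0.33333)
l = 16/63 (l = -48/(7*(-27)) = -48*(-1)/(7*27) = -1/7*(-16/9) = 16/63 ≈ 0.25397)
(J(M) + 16)*l = (6 + 16)*(16/63) = 22*(16/63) = 352/63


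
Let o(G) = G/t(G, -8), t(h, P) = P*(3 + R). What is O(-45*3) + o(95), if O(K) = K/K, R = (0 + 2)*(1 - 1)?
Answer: -71/24 ≈ -2.9583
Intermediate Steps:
R = 0 (R = 2*0 = 0)
t(h, P) = 3*P (t(h, P) = P*(3 + 0) = P*3 = 3*P)
o(G) = -G/24 (o(G) = G/((3*(-8))) = G/(-24) = G*(-1/24) = -G/24)
O(K) = 1
O(-45*3) + o(95) = 1 - 1/24*95 = 1 - 95/24 = -71/24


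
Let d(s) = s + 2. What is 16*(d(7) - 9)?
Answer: 0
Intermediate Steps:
d(s) = 2 + s
16*(d(7) - 9) = 16*((2 + 7) - 9) = 16*(9 - 9) = 16*0 = 0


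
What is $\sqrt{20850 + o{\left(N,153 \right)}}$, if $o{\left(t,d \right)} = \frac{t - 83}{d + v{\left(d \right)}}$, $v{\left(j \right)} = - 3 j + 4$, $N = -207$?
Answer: $\frac{7 \sqrt{9702505}}{151} \approx 144.4$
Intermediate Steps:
$v{\left(j \right)} = 4 - 3 j$
$o{\left(t,d \right)} = \frac{-83 + t}{4 - 2 d}$ ($o{\left(t,d \right)} = \frac{t - 83}{d - \left(-4 + 3 d\right)} = \frac{-83 + t}{4 - 2 d}$)
$\sqrt{20850 + o{\left(N,153 \right)}} = \sqrt{20850 + \frac{83 - -207}{2 \left(-2 + 153\right)}} = \sqrt{20850 + \frac{83 + 207}{2 \cdot 151}} = \sqrt{20850 + \frac{1}{2} \cdot \frac{1}{151} \cdot 290} = \sqrt{20850 + \frac{145}{151}} = \sqrt{\frac{3148495}{151}} = \frac{7 \sqrt{9702505}}{151}$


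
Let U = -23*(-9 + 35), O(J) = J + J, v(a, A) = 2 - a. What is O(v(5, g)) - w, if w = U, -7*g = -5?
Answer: 592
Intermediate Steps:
g = 5/7 (g = -⅐*(-5) = 5/7 ≈ 0.71429)
O(J) = 2*J
U = -598 (U = -23*26 = -598)
w = -598
O(v(5, g)) - w = 2*(2 - 1*5) - 1*(-598) = 2*(2 - 5) + 598 = 2*(-3) + 598 = -6 + 598 = 592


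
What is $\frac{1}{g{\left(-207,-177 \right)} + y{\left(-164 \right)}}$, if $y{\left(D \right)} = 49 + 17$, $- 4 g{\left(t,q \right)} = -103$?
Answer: $\frac{4}{367} \approx 0.010899$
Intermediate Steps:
$g{\left(t,q \right)} = \frac{103}{4}$ ($g{\left(t,q \right)} = \left(- \frac{1}{4}\right) \left(-103\right) = \frac{103}{4}$)
$y{\left(D \right)} = 66$
$\frac{1}{g{\left(-207,-177 \right)} + y{\left(-164 \right)}} = \frac{1}{\frac{103}{4} + 66} = \frac{1}{\frac{367}{4}} = \frac{4}{367}$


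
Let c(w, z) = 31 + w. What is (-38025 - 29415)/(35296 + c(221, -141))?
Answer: -16860/8887 ≈ -1.8972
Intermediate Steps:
(-38025 - 29415)/(35296 + c(221, -141)) = (-38025 - 29415)/(35296 + (31 + 221)) = -67440/(35296 + 252) = -67440/35548 = -67440*1/35548 = -16860/8887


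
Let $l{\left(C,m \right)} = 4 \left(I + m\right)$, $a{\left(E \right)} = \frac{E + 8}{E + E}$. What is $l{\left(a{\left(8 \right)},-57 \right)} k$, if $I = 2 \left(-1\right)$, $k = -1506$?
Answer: $355416$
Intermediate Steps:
$I = -2$
$a{\left(E \right)} = \frac{8 + E}{2 E}$
$l{\left(C,m \right)} = -8 + 4 m$ ($l{\left(C,m \right)} = 4 \left(-2 + m\right) = -8 + 4 m$)
$l{\left(a{\left(8 \right)},-57 \right)} k = \left(-8 + 4 \left(-57\right)\right) \left(-1506\right) = \left(-8 - 228\right) \left(-1506\right) = \left(-236\right) \left(-1506\right) = 355416$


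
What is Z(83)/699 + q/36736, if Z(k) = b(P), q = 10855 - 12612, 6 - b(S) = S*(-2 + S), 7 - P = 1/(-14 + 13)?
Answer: -131955/1222784 ≈ -0.10791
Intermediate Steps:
P = 8 (P = 7 - 1/(-14 + 13) = 7 - 1/(-1) = 7 - 1*(-1) = 7 + 1 = 8)
b(S) = 6 - S*(-2 + S)
q = -1757
Z(k) = -42 (Z(k) = 6 - 1*8**2 + 2*8 = 6 - 1*64 + 16 = 6 - 64 + 16 = -42)
Z(83)/699 + q/36736 = -42/699 - 1757/36736 = -42*1/699 - 1757*1/36736 = -14/233 - 251/5248 = -131955/1222784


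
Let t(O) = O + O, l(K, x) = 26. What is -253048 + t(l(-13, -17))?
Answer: -252996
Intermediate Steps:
t(O) = 2*O
-253048 + t(l(-13, -17)) = -253048 + 2*26 = -253048 + 52 = -252996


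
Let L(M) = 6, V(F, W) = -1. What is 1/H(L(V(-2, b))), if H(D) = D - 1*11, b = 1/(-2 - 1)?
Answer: -1/5 ≈ -0.20000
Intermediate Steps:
b = -1/3 (b = 1/(-3) = -1/3 ≈ -0.33333)
H(D) = -11 + D (H(D) = D - 11 = -11 + D)
1/H(L(V(-2, b))) = 1/(-11 + 6) = 1/(-5) = -1/5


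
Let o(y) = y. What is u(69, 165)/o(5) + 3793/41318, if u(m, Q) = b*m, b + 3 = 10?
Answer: 19975559/206590 ≈ 96.692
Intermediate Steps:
b = 7 (b = -3 + 10 = 7)
u(m, Q) = 7*m
u(69, 165)/o(5) + 3793/41318 = (7*69)/5 + 3793/41318 = 483*(⅕) + 3793*(1/41318) = 483/5 + 3793/41318 = 19975559/206590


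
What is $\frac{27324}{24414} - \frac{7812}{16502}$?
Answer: $\frac{21681540}{33573319} \approx 0.6458$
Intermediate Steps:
$\frac{27324}{24414} - \frac{7812}{16502} = 27324 \cdot \frac{1}{24414} - \frac{3906}{8251} = \frac{4554}{4069} - \frac{3906}{8251} = \frac{21681540}{33573319}$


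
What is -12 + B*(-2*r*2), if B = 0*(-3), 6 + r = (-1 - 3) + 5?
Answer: -12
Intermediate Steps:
r = -5 (r = -6 + ((-1 - 3) + 5) = -6 + (-4 + 5) = -6 + 1 = -5)
B = 0
-12 + B*(-2*r*2) = -12 + 0*(-2*(-5)*2) = -12 + 0*(10*2) = -12 + 0*20 = -12 + 0 = -12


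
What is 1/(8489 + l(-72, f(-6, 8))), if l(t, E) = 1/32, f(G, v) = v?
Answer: 32/271649 ≈ 0.00011780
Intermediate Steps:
l(t, E) = 1/32
1/(8489 + l(-72, f(-6, 8))) = 1/(8489 + 1/32) = 1/(271649/32) = 32/271649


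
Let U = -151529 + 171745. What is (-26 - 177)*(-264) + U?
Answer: 73808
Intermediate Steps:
U = 20216
(-26 - 177)*(-264) + U = (-26 - 177)*(-264) + 20216 = -203*(-264) + 20216 = 53592 + 20216 = 73808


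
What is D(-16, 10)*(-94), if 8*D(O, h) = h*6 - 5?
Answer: -2585/4 ≈ -646.25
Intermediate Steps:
D(O, h) = -5/8 + 3*h/4 (D(O, h) = (h*6 - 5)/8 = (6*h - 5)/8 = (-5 + 6*h)/8 = -5/8 + 3*h/4)
D(-16, 10)*(-94) = (-5/8 + (¾)*10)*(-94) = (-5/8 + 15/2)*(-94) = (55/8)*(-94) = -2585/4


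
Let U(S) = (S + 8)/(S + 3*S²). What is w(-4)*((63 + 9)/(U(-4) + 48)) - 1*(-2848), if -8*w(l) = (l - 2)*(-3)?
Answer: 1504810/529 ≈ 2844.6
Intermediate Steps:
w(l) = -¾ + 3*l/8 (w(l) = -(l - 2)*(-3)/8 = -(-2 + l)*(-3)/8 = -(6 - 3*l)/8 = -¾ + 3*l/8)
U(S) = (8 + S)/(S + 3*S²)
w(-4)*((63 + 9)/(U(-4) + 48)) - 1*(-2848) = (-¾ + (3/8)*(-4))*((63 + 9)/((8 - 4)/((-4)*(1 + 3*(-4))) + 48)) - 1*(-2848) = (-¾ - 3/2)*(72/(-¼*4/(1 - 12) + 48)) + 2848 = -162/(-¼*4/(-11) + 48) + 2848 = -162/(-¼*(-1/11)*4 + 48) + 2848 = -162/(1/11 + 48) + 2848 = -162/529/11 + 2848 = -162*11/529 + 2848 = -9/4*792/529 + 2848 = -1782/529 + 2848 = 1504810/529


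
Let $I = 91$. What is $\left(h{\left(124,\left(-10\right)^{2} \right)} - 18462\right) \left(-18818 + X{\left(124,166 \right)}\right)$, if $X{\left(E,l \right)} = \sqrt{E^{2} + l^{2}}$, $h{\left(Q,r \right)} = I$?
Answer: $345705478 - 36742 \sqrt{10733} \approx 3.419 \cdot 10^{8}$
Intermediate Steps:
$h{\left(Q,r \right)} = 91$
$\left(h{\left(124,\left(-10\right)^{2} \right)} - 18462\right) \left(-18818 + X{\left(124,166 \right)}\right) = \left(91 - 18462\right) \left(-18818 + \sqrt{124^{2} + 166^{2}}\right) = - 18371 \left(-18818 + \sqrt{15376 + 27556}\right) = - 18371 \left(-18818 + \sqrt{42932}\right) = - 18371 \left(-18818 + 2 \sqrt{10733}\right) = 345705478 - 36742 \sqrt{10733}$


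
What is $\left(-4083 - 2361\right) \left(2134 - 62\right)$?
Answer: $-13351968$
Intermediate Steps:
$\left(-4083 - 2361\right) \left(2134 - 62\right) = \left(-6444\right) 2072 = -13351968$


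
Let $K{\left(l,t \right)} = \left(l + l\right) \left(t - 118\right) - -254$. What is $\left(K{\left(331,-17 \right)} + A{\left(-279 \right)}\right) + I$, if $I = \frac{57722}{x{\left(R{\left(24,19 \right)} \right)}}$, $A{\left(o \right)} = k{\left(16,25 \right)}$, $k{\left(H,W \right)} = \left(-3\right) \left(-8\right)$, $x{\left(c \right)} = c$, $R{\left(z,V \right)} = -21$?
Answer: $- \frac{275522}{3} \approx -91841.0$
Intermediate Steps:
$k{\left(H,W \right)} = 24$
$A{\left(o \right)} = 24$
$K{\left(l,t \right)} = 254 + 2 l \left(-118 + t\right)$ ($K{\left(l,t \right)} = 2 l \left(-118 + t\right) + 254 = 254 + 2 l \left(-118 + t\right)$)
$I = - \frac{8246}{3}$ ($I = \frac{57722}{-21} = 57722 \left(- \frac{1}{21}\right) = - \frac{8246}{3} \approx -2748.7$)
$\left(K{\left(331,-17 \right)} + A{\left(-279 \right)}\right) + I = \left(\left(254 - 78116 + 2 \cdot 331 \left(-17\right)\right) + 24\right) - \frac{8246}{3} = \left(\left(254 - 78116 - 11254\right) + 24\right) - \frac{8246}{3} = \left(-89116 + 24\right) - \frac{8246}{3} = -89092 - \frac{8246}{3} = - \frac{275522}{3}$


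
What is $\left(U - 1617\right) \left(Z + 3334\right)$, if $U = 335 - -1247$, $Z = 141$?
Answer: $-121625$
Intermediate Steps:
$U = 1582$ ($U = 335 + 1247 = 1582$)
$\left(U - 1617\right) \left(Z + 3334\right) = \left(1582 - 1617\right) \left(141 + 3334\right) = \left(-35\right) 3475 = -121625$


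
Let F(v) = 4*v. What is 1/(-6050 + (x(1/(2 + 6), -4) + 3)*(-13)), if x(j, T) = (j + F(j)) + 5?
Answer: -8/49297 ≈ -0.00016228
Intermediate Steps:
x(j, T) = 5 + 5*j (x(j, T) = (j + 4*j) + 5 = 5*j + 5 = 5 + 5*j)
1/(-6050 + (x(1/(2 + 6), -4) + 3)*(-13)) = 1/(-6050 + ((5 + 5/(2 + 6)) + 3)*(-13)) = 1/(-6050 + ((5 + 5/8) + 3)*(-13)) = 1/(-6050 + (45/8 + 3)*(-13)) = 1/(-6050 + (69/8)*(-13)) = 1/(-6050 - 897/8) = 1/(-49297/8) = -8/49297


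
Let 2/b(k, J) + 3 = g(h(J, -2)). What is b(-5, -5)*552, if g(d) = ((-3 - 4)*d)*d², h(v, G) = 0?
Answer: -368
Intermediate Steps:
g(d) = -7*d³ (g(d) = (-7*d)*d² = -7*d³)
b(k, J) = -⅔ (b(k, J) = 2/(-3 - 7*0³) = 2/(-3 - 7*0) = 2/(-3 + 0) = 2/(-3) = 2*(-⅓) = -⅔)
b(-5, -5)*552 = -⅔*552 = -368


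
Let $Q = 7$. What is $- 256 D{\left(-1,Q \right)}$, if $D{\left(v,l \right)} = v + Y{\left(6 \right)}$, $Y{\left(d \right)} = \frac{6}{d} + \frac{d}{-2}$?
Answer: $768$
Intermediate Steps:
$Y{\left(d \right)} = \frac{6}{d} - \frac{d}{2}$ ($Y{\left(d \right)} = \frac{6}{d} + d \left(- \frac{1}{2}\right) = \frac{6}{d} - \frac{d}{2}$)
$D{\left(v,l \right)} = -2 + v$ ($D{\left(v,l \right)} = v + \left(\frac{6}{6} - 3\right) = v + \left(6 \cdot \frac{1}{6} - 3\right) = v + \left(1 - 3\right) = v - 2 = -2 + v$)
$- 256 D{\left(-1,Q \right)} = - 256 \left(-2 - 1\right) = \left(-256\right) \left(-3\right) = 768$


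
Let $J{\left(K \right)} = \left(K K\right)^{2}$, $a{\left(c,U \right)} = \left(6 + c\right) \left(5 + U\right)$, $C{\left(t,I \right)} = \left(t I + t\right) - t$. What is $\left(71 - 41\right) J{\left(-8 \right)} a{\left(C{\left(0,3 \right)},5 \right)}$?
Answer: $7372800$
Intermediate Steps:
$C{\left(t,I \right)} = I t$ ($C{\left(t,I \right)} = \left(I t + t\right) - t = \left(t + I t\right) - t = I t$)
$a{\left(c,U \right)} = \left(5 + U\right) \left(6 + c\right)$
$J{\left(K \right)} = K^{4}$ ($J{\left(K \right)} = \left(K^{2}\right)^{2} = K^{4}$)
$\left(71 - 41\right) J{\left(-8 \right)} a{\left(C{\left(0,3 \right)},5 \right)} = \left(71 - 41\right) \left(-8\right)^{4} \left(30 + 5 \cdot 3 \cdot 0 + 6 \cdot 5 + 5 \cdot 3 \cdot 0\right) = 30 \cdot 4096 \left(30 + 5 \cdot 0 + 30 + 5 \cdot 0\right) = 122880 \left(30 + 0 + 30 + 0\right) = 122880 \cdot 60 = 7372800$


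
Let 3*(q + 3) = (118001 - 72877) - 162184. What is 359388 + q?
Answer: 320365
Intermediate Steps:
q = -39023 (q = -3 + ((118001 - 72877) - 162184)/3 = -3 + (45124 - 162184)/3 = -3 + (⅓)*(-117060) = -3 - 39020 = -39023)
359388 + q = 359388 - 39023 = 320365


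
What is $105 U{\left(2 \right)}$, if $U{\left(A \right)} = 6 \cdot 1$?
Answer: $630$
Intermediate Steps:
$U{\left(A \right)} = 6$
$105 U{\left(2 \right)} = 105 \cdot 6 = 630$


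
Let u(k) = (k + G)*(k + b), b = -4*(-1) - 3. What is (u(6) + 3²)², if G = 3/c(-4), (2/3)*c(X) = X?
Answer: 9025/4 ≈ 2256.3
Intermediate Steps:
c(X) = 3*X/2
b = 1 (b = 4 - 3 = 1)
G = -½ (G = 3/(((3/2)*(-4))) = 3/(-6) = 3*(-⅙) = -½ ≈ -0.50000)
u(k) = (1 + k)*(-½ + k) (u(k) = (k - ½)*(k + 1) = (-½ + k)*(1 + k) = (1 + k)*(-½ + k))
(u(6) + 3²)² = ((-½ + 6² + (½)*6) + 3²)² = ((-½ + 36 + 3) + 9)² = (77/2 + 9)² = (95/2)² = 9025/4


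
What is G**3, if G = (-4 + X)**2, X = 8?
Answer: 4096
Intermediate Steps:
G = 16 (G = (-4 + 8)**2 = 4**2 = 16)
G**3 = 16**3 = 4096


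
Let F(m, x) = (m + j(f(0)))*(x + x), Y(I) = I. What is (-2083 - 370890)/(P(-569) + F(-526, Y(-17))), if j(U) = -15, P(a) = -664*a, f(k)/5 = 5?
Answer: -372973/396210 ≈ -0.94135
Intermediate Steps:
f(k) = 25 (f(k) = 5*5 = 25)
F(m, x) = 2*x*(-15 + m) (F(m, x) = (m - 15)*(x + x) = (-15 + m)*(2*x) = 2*x*(-15 + m))
(-2083 - 370890)/(P(-569) + F(-526, Y(-17))) = (-2083 - 370890)/(-664*(-569) + 2*(-17)*(-15 - 526)) = -372973/(377816 + 2*(-17)*(-541)) = -372973/(377816 + 18394) = -372973/396210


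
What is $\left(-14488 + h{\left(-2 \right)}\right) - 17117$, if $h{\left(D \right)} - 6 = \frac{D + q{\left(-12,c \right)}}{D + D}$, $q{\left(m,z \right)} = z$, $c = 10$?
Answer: $-31601$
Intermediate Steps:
$h{\left(D \right)} = 6 + \frac{10 + D}{2 D}$ ($h{\left(D \right)} = 6 + \frac{D + 10}{D + D} = 6 + \frac{10 + D}{2 D}$)
$\left(-14488 + h{\left(-2 \right)}\right) - 17117 = \left(-14488 + \left(\frac{13}{2} + \frac{5}{-2}\right)\right) - 17117 = \left(-14488 + \left(\frac{13}{2} + 5 \left(- \frac{1}{2}\right)\right)\right) - 17117 = \left(-14488 + \left(\frac{13}{2} - \frac{5}{2}\right)\right) - 17117 = \left(-14488 + 4\right) - 17117 = -14484 - 17117 = -31601$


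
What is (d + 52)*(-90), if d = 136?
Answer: -16920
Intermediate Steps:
(d + 52)*(-90) = (136 + 52)*(-90) = 188*(-90) = -16920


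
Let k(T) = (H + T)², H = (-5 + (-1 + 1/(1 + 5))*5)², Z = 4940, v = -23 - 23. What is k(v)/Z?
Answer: 1874161/6402240 ≈ 0.29274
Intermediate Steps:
v = -46
H = 3025/36 (H = (-5 + (-1 + 1/6)*5)² = (-5 + (-1 + ⅙)*5)² = (-5 - ⅚*5)² = (-5 - 25/6)² = (-55/6)² = 3025/36 ≈ 84.028)
k(T) = (3025/36 + T)²
k(v)/Z = ((3025 + 36*(-46))²/1296)/4940 = ((3025 - 1656)²/1296)*(1/4940) = ((1/1296)*1369²)*(1/4940) = ((1/1296)*1874161)*(1/4940) = (1874161/1296)*(1/4940) = 1874161/6402240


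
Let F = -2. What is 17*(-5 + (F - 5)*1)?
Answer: -204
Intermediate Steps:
17*(-5 + (F - 5)*1) = 17*(-5 + (-2 - 5)*1) = 17*(-5 - 7*1) = 17*(-5 - 7) = 17*(-12) = -204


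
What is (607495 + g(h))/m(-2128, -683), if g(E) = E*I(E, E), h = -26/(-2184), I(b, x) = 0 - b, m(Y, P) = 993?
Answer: 4286484719/7006608 ≈ 611.78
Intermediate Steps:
I(b, x) = -b
h = 1/84 (h = -26*(-1/2184) = 1/84 ≈ 0.011905)
g(E) = -E² (g(E) = E*(-E) = -E²)
(607495 + g(h))/m(-2128, -683) = (607495 - (1/84)²)/993 = (607495 - 1*1/7056)*(1/993) = (607495 - 1/7056)*(1/993) = (4286484719/7056)*(1/993) = 4286484719/7006608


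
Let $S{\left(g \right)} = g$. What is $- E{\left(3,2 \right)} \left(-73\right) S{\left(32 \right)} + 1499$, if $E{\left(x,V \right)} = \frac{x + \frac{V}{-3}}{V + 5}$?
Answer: $\frac{6833}{3} \approx 2277.7$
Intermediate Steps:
$E{\left(x,V \right)} = \frac{x - \frac{V}{3}}{5 + V}$ ($E{\left(x,V \right)} = \frac{x + V \left(- \frac{1}{3}\right)}{5 + V} = \frac{x - \frac{V}{3}}{5 + V}$)
$- E{\left(3,2 \right)} \left(-73\right) S{\left(32 \right)} + 1499 = - \frac{3 - \frac{2}{3}}{5 + 2} \left(-73\right) 32 + 1499 = - \frac{3 - \frac{2}{3}}{7} \left(-73\right) 32 + 1499 = - \frac{1}{7} \cdot \frac{7}{3} \left(-73\right) 32 + 1499 = - \frac{-73}{3} \cdot 32 + 1499 = \left(-1\right) \left(- \frac{73}{3}\right) 32 + 1499 = \frac{73}{3} \cdot 32 + 1499 = \frac{2336}{3} + 1499 = \frac{6833}{3}$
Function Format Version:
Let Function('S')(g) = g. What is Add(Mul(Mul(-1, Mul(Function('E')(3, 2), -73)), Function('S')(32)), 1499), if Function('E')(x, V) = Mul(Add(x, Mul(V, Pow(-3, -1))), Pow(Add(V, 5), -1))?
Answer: Rational(6833, 3) ≈ 2277.7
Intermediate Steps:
Function('E')(x, V) = Mul(Pow(Add(5, V), -1), Add(x, Mul(Rational(-1, 3), V))) (Function('E')(x, V) = Mul(Add(x, Mul(V, Rational(-1, 3))), Pow(Add(5, V), -1)) = Mul(Add(x, Mul(Rational(-1, 3), V)), Pow(Add(5, V), -1)) = Mul(Pow(Add(5, V), -1), Add(x, Mul(Rational(-1, 3), V))))
Add(Mul(Mul(-1, Mul(Function('E')(3, 2), -73)), Function('S')(32)), 1499) = Add(Mul(Mul(-1, Mul(Mul(Pow(Add(5, 2), -1), Add(3, Mul(Rational(-1, 3), 2))), -73)), 32), 1499) = Add(Mul(Mul(-1, Mul(Mul(Pow(7, -1), Add(3, Rational(-2, 3))), -73)), 32), 1499) = Add(Mul(Mul(-1, Mul(Mul(Rational(1, 7), Rational(7, 3)), -73)), 32), 1499) = Add(Mul(Mul(-1, Mul(Rational(1, 3), -73)), 32), 1499) = Add(Mul(Mul(-1, Rational(-73, 3)), 32), 1499) = Add(Mul(Rational(73, 3), 32), 1499) = Add(Rational(2336, 3), 1499) = Rational(6833, 3)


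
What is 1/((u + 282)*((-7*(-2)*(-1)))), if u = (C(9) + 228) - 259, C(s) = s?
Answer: -1/3640 ≈ -0.00027473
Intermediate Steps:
u = -22 (u = (9 + 228) - 259 = 237 - 259 = -22)
1/((u + 282)*((-7*(-2)*(-1)))) = 1/((-22 + 282)*((-7*(-2)*(-1)))) = 1/(260*((14*(-1)))) = (1/260)/(-14) = (1/260)*(-1/14) = -1/3640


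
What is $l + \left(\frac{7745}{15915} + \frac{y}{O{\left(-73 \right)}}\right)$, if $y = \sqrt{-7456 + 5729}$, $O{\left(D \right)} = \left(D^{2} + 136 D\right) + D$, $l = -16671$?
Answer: $- \frac{53062244}{3183} - \frac{i \sqrt{1727}}{4672} \approx -16671.0 - 0.008895 i$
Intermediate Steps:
$O{\left(D \right)} = D^{2} + 137 D$
$y = i \sqrt{1727}$ ($y = \sqrt{-1727} = i \sqrt{1727} \approx 41.557 i$)
$l + \left(\frac{7745}{15915} + \frac{y}{O{\left(-73 \right)}}\right) = -16671 + \left(\frac{7745}{15915} + \frac{i \sqrt{1727}}{\left(-73\right) \left(137 - 73\right)}\right) = -16671 + \left(7745 \cdot \frac{1}{15915} + \frac{i \sqrt{1727}}{\left(-73\right) 64}\right) = -16671 + \left(\frac{1549}{3183} + \frac{i \sqrt{1727}}{-4672}\right) = -16671 + \left(\frac{1549}{3183} + i \sqrt{1727} \left(- \frac{1}{4672}\right)\right) = -16671 + \left(\frac{1549}{3183} - \frac{i \sqrt{1727}}{4672}\right) = - \frac{53062244}{3183} - \frac{i \sqrt{1727}}{4672}$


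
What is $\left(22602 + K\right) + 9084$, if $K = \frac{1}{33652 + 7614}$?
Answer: $\frac{1307554477}{41266} \approx 31686.0$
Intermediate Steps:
$K = \frac{1}{41266} \approx 2.4233 \cdot 10^{-5}$
$\left(22602 + K\right) + 9084 = \left(22602 + \frac{1}{41266}\right) + 9084 = \frac{932694133}{41266} + 9084 = \frac{1307554477}{41266}$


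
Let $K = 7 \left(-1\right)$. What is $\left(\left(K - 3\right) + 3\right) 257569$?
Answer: $-1802983$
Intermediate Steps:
$K = -7$
$\left(\left(K - 3\right) + 3\right) 257569 = \left(\left(-7 - 3\right) + 3\right) 257569 = \left(-10 + 3\right) 257569 = \left(-7\right) 257569 = -1802983$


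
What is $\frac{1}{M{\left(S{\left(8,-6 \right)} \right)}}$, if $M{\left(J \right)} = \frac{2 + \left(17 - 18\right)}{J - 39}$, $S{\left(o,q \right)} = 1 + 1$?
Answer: $-37$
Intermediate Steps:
$S{\left(o,q \right)} = 2$
$M{\left(J \right)} = \frac{1}{-39 + J}$ ($M{\left(J \right)} = \frac{2 - 1}{-39 + J} = 1 \frac{1}{-39 + J} = \frac{1}{-39 + J}$)
$\frac{1}{M{\left(S{\left(8,-6 \right)} \right)}} = \frac{1}{\frac{1}{-39 + 2}} = \frac{1}{\frac{1}{-37}} = \frac{1}{- \frac{1}{37}} = -37$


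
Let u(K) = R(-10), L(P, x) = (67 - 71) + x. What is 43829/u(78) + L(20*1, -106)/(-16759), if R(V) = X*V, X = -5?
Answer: 734535711/837950 ≈ 876.59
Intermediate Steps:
R(V) = -5*V
L(P, x) = -4 + x
u(K) = 50 (u(K) = -5*(-10) = 50)
43829/u(78) + L(20*1, -106)/(-16759) = 43829/50 + (-4 - 106)/(-16759) = 43829*(1/50) - 110*(-1/16759) = 43829/50 + 110/16759 = 734535711/837950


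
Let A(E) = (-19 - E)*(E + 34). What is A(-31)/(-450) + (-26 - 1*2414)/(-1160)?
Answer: 1467/725 ≈ 2.0234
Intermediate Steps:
A(E) = (-19 - E)*(34 + E)
A(-31)/(-450) + (-26 - 1*2414)/(-1160) = (-646 - 1*(-31)² - 53*(-31))/(-450) + (-26 - 1*2414)/(-1160) = (-646 - 1*961 + 1643)*(-1/450) + (-26 - 2414)*(-1/1160) = (-646 - 961 + 1643)*(-1/450) - 2440*(-1/1160) = 36*(-1/450) + 61/29 = -2/25 + 61/29 = 1467/725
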